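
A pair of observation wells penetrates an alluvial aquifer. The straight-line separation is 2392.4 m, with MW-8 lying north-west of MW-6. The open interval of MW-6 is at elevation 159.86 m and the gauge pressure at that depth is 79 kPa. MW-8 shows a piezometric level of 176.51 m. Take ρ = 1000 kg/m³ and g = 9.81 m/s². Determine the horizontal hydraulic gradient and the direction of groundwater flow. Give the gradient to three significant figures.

i ≈ 0.00359; groundwater flows toward the south-east

Pressure head at MW-6: ψ = P/(ρg) = 79×1000 / (1000 × 9.81) = 8.05 m.
Total head at MW-6: h = z + ψ = 159.86 + 8.05 = 167.91 m.
Total head at MW-8: h = 176.51 m (water level in the piezometer is the total head).
Head difference: h(MW-6) − h(MW-8) = 167.91 − 176.51 = -8.60 m.
Hydraulic gradient: i = |Δh| / L = 8.60 / 2392.4 = 0.00359.
Flow is from higher to lower head: from MW-8 toward MW-6, i.e. toward the south-east.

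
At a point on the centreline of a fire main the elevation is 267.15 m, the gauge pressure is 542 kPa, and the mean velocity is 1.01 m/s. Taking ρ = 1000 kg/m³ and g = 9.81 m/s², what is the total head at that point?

Pressure head ψ = P/(ρg) = 542×1000 / (1000 × 9.81) = 55.25 m.
Velocity head = v²/(2g) = 1.01² / (2 × 9.81) = 0.052 m.
h = z + ψ + v²/(2g) = 267.15 + 55.25 + 0.052 = 322.45 m.

h ≈ 322.45 m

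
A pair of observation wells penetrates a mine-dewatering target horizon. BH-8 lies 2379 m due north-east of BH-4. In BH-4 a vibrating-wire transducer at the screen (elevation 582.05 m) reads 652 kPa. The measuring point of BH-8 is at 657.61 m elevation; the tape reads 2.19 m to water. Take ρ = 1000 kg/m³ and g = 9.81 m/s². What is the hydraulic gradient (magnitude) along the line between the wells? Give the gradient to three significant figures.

i ≈ 0.00290

Pressure head at BH-4: ψ = P/(ρg) = 652×1000 / (1000 × 9.81) = 66.46 m.
Total head at BH-4: h = z + ψ = 582.05 + 66.46 = 648.51 m.
Total head at BH-8: h = 657.61 − 2.19 = 655.42 m.
Head difference: h(BH-4) − h(BH-8) = 648.51 − 655.42 = -6.91 m.
Hydraulic gradient: i = |Δh| / L = 6.91 / 2379 = 0.00290.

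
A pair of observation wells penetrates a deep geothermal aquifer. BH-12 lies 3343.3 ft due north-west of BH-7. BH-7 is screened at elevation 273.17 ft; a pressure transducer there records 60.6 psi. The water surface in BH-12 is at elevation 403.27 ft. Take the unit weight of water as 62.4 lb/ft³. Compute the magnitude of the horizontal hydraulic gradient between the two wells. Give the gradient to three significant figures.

i ≈ 0.00292

Pressure head at BH-7: ψ = 144·P/γ = 144 × 60.6 / 62.4 = 139.85 ft.
Total head at BH-7: h = z + ψ = 273.17 + 139.85 = 413.02 ft.
Total head at BH-12: h = 403.27 ft (water level in the piezometer is the total head).
Head difference: h(BH-7) − h(BH-12) = 413.02 − 403.27 = 9.75 ft.
Hydraulic gradient: i = |Δh| / L = 9.75 / 3343.3 = 0.00292.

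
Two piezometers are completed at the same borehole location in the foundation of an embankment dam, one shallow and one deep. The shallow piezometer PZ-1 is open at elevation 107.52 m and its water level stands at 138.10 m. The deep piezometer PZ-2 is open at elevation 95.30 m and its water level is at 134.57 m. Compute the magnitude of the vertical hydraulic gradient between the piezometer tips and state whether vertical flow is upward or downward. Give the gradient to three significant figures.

|i_v| ≈ 0.289; vertical flow is downward

Total head at PZ-1: h = 138.10 m (water level in the standpipe).
Total head at PZ-2: h = 134.57 m.
Δh = h(PZ-1) − h(PZ-2) = 138.10 − 134.57 = 3.53 m.
Vertical separation Δz = 107.52 − 95.30 = 12.22 m.
|i_v| = |Δh| / Δz = 3.53 / 12.22 = 0.289.
Head is higher in the shallow piezometer, so vertical flow is downward (recharge condition).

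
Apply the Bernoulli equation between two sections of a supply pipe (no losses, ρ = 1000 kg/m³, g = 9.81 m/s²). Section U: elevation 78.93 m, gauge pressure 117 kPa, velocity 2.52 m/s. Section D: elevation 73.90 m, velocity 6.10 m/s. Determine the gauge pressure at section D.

P₂ ≈ 151 kPa

Pressure head at U: ψ₁ = P₁/(ρg) = 117×1000 / (1000 × 9.81) = 11.93 m.
Velocity heads: v₁²/2g = 2.52²/19.62 = 0.324 m; v₂²/2g = 6.10²/19.62 = 1.897 m.
Total head H = z₁ + ψ₁ + v₁²/2g = 78.93 + 11.93 + 0.324 = 91.18 m.
ψ₂ = H − z₂ − v₂²/2g = 91.18 − 73.90 − 1.897 = 15.38 m.
P₂ = ρgψ₂ = 1000 × 9.81 × 15.38 ≈ 151 kPa.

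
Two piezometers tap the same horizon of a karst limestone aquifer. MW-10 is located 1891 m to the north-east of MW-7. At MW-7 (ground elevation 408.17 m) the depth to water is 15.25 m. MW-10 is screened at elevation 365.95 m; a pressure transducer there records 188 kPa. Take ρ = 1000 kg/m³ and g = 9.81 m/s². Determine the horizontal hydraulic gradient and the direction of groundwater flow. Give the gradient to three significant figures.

Total head at MW-7: h = 408.17 − 15.25 = 392.92 m.
Pressure head at MW-10: ψ = P/(ρg) = 188×1000 / (1000 × 9.81) = 19.16 m.
Total head at MW-10: h = z + ψ = 365.95 + 19.16 = 385.11 m.
Head difference: h(MW-7) − h(MW-10) = 392.92 − 385.11 = 7.81 m.
Hydraulic gradient: i = |Δh| / L = 7.81 / 1891 = 0.00413.
Flow is from higher to lower head: from MW-7 toward MW-10, i.e. toward the north-east.

i ≈ 0.00413; groundwater flows toward the north-east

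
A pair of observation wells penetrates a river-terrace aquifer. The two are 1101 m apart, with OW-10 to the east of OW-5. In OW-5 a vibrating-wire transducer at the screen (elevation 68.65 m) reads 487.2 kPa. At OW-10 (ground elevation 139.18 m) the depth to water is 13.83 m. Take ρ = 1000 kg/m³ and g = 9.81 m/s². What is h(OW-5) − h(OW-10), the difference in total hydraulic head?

Δh ≈ -7.04 m

Pressure head at OW-5: ψ = P/(ρg) = 487.2×1000 / (1000 × 9.81) = 49.66 m.
Total head at OW-5: h = z + ψ = 68.65 + 49.66 = 118.31 m.
Total head at OW-10: h = 139.18 − 13.83 = 125.35 m.
Head difference: h(OW-5) − h(OW-10) = 118.31 − 125.35 = -7.04 m.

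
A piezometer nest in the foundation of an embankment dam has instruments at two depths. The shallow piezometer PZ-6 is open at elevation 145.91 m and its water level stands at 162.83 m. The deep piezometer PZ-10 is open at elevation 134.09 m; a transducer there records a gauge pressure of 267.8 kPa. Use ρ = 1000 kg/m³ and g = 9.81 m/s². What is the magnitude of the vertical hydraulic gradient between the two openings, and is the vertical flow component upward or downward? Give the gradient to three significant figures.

Total head at PZ-6: h = 162.83 m (water level in the standpipe).
Pressure head at PZ-10: ψ = P/(ρg) = 267.8×1000 / (1000 × 9.81) = 27.30 m.
Total head at PZ-10: h = z + ψ = 134.09 + 27.30 = 161.39 m.
Δh = h(PZ-6) − h(PZ-10) = 162.83 − 161.39 = 1.44 m.
Vertical separation Δz = 145.91 − 134.09 = 11.82 m.
|i_v| = |Δh| / Δz = 1.44 / 11.82 = 0.122.
Head is higher in the shallow piezometer, so vertical flow is downward (recharge condition).

|i_v| ≈ 0.122; vertical flow is downward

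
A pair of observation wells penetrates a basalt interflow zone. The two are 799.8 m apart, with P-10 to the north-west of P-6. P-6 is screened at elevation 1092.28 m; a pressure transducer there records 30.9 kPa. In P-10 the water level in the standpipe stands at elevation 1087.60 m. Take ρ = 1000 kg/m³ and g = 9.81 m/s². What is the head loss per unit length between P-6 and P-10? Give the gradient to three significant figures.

Pressure head at P-6: ψ = P/(ρg) = 30.9×1000 / (1000 × 9.81) = 3.15 m.
Total head at P-6: h = z + ψ = 1092.28 + 3.15 = 1095.43 m.
Total head at P-10: h = 1087.60 m (water level in the piezometer is the total head).
Head difference: h(P-6) − h(P-10) = 1095.43 − 1087.60 = 7.83 m.
Hydraulic gradient: i = |Δh| / L = 7.83 / 799.8 = 0.00979.

i ≈ 0.00979 m/m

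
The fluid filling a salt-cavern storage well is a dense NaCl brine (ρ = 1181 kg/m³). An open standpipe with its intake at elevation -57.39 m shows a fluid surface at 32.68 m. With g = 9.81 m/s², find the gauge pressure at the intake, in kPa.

P ≈ 1040 kPa

Pressure head ψ = h − z = 32.68 − (-57.39) = 90.07 m.
P = ρgψ = 1181 × 9.81 × 90.07 = 1043516 Pa ≈ 1040 kPa.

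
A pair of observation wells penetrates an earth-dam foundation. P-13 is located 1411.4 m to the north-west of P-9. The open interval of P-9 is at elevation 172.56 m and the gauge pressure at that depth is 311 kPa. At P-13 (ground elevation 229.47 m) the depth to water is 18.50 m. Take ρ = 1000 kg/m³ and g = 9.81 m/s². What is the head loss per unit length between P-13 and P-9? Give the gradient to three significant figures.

Pressure head at P-9: ψ = P/(ρg) = 311×1000 / (1000 × 9.81) = 31.70 m.
Total head at P-9: h = z + ψ = 172.56 + 31.70 = 204.26 m.
Total head at P-13: h = 229.47 − 18.50 = 210.97 m.
Head difference: h(P-9) − h(P-13) = 204.26 − 210.97 = -6.71 m.
Hydraulic gradient: i = |Δh| / L = 6.71 / 1411.4 = 0.00475.

i ≈ 0.00475 m/m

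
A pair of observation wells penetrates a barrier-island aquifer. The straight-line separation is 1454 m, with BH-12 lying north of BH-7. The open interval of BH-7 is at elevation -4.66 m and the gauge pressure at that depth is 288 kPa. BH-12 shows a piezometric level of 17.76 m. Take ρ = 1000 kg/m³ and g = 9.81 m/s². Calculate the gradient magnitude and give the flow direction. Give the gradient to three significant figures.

i ≈ 0.00477; groundwater flows toward the north

Pressure head at BH-7: ψ = P/(ρg) = 288×1000 / (1000 × 9.81) = 29.36 m.
Total head at BH-7: h = z + ψ = -4.66 + 29.36 = 24.70 m.
Total head at BH-12: h = 17.76 m (water level in the piezometer is the total head).
Head difference: h(BH-7) − h(BH-12) = 24.70 − 17.76 = 6.94 m.
Hydraulic gradient: i = |Δh| / L = 6.94 / 1454 = 0.00477.
Flow is from higher to lower head: from BH-7 toward BH-12, i.e. toward the north.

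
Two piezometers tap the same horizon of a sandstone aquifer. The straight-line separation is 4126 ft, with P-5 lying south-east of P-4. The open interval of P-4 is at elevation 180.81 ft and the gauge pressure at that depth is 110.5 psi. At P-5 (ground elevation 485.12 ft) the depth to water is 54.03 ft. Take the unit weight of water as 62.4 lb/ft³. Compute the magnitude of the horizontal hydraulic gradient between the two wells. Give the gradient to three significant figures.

Pressure head at P-4: ψ = 144·P/γ = 144 × 110.5 / 62.4 = 255.00 ft.
Total head at P-4: h = z + ψ = 180.81 + 255.00 = 435.81 ft.
Total head at P-5: h = 485.12 − 54.03 = 431.09 ft.
Head difference: h(P-4) − h(P-5) = 435.81 − 431.09 = 4.72 ft.
Hydraulic gradient: i = |Δh| / L = 4.72 / 4126 = 0.00114.

i ≈ 0.00114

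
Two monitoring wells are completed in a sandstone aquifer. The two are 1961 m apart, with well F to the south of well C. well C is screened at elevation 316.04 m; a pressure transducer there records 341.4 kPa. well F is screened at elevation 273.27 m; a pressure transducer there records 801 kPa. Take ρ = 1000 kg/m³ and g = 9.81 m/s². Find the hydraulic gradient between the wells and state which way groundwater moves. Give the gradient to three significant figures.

i ≈ 0.00208; groundwater flows toward the north

Pressure head at well C: ψ = P/(ρg) = 341.4×1000 / (1000 × 9.81) = 34.80 m.
Total head at well C: h = z + ψ = 316.04 + 34.80 = 350.84 m.
Pressure head at well F: ψ = P/(ρg) = 801×1000 / (1000 × 9.81) = 81.65 m.
Total head at well F: h = z + ψ = 273.27 + 81.65 = 354.92 m.
Head difference: h(well C) − h(well F) = 350.84 − 354.92 = -4.08 m.
Hydraulic gradient: i = |Δh| / L = 4.08 / 1961 = 0.00208.
Flow is from higher to lower head: from well F toward well C, i.e. toward the north.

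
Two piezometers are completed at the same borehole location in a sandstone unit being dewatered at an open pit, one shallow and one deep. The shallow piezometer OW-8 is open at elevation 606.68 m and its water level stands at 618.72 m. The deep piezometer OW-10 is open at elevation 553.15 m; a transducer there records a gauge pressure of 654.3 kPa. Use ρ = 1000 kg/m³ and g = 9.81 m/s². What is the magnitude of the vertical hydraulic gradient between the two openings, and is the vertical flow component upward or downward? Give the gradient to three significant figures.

Total head at OW-8: h = 618.72 m (water level in the standpipe).
Pressure head at OW-10: ψ = P/(ρg) = 654.3×1000 / (1000 × 9.81) = 66.70 m.
Total head at OW-10: h = z + ψ = 553.15 + 66.70 = 619.85 m.
Δh = h(OW-8) − h(OW-10) = 618.72 − 619.85 = -1.13 m.
Vertical separation Δz = 606.68 − 553.15 = 53.53 m.
|i_v| = |Δh| / Δz = 1.13 / 53.53 = 0.0211.
Head is higher in the deep piezometer, so vertical flow is upward (discharge condition).

|i_v| ≈ 0.0211; vertical flow is upward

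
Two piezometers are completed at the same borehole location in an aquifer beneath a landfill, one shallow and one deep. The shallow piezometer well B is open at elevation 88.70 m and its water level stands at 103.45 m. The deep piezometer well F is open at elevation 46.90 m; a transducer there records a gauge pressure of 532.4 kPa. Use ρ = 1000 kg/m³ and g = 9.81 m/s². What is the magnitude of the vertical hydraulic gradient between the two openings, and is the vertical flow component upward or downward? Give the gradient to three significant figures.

|i_v| ≈ 0.0545; vertical flow is downward

Total head at well B: h = 103.45 m (water level in the standpipe).
Pressure head at well F: ψ = P/(ρg) = 532.4×1000 / (1000 × 9.81) = 54.27 m.
Total head at well F: h = z + ψ = 46.90 + 54.27 = 101.17 m.
Δh = h(well B) − h(well F) = 103.45 − 101.17 = 2.28 m.
Vertical separation Δz = 88.70 − 46.90 = 41.80 m.
|i_v| = |Δh| / Δz = 2.28 / 41.80 = 0.0545.
Head is higher in the shallow piezometer, so vertical flow is downward (recharge condition).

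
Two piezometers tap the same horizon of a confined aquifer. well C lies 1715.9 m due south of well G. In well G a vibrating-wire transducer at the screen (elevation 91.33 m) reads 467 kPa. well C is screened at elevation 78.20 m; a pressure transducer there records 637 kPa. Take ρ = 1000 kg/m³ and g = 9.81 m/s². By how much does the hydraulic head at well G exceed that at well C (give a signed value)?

Pressure head at well G: ψ = P/(ρg) = 467×1000 / (1000 × 9.81) = 47.60 m.
Total head at well G: h = z + ψ = 91.33 + 47.60 = 138.93 m.
Pressure head at well C: ψ = P/(ρg) = 637×1000 / (1000 × 9.81) = 64.93 m.
Total head at well C: h = z + ψ = 78.20 + 64.93 = 143.13 m.
Head difference: h(well G) − h(well C) = 138.93 − 143.13 = -4.20 m.

Δh ≈ -4.20 m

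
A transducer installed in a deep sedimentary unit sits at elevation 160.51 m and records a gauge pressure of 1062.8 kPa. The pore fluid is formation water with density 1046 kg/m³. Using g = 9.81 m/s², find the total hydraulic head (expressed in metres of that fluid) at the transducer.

ψ = P/(ρg) = 1062.8×1000 / (1046 × 9.81) = 103.57 m.
h = z + ψ = 160.51 + 103.57 = 264.08 m.

h ≈ 264.08 m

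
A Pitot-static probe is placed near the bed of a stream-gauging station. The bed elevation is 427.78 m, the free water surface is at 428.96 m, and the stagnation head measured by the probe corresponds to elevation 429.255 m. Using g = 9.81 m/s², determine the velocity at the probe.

v ≈ 2.41 m/s

Near the bed, under hydrostatic conditions, the piezometric head (z + ψ) equals the free-surface elevation, 428.96 m.
Velocity head = total − piezometric = 429.255 − 428.96 = 0.295 m.
v = √(2g·h_v) = √(2 × 9.81 × 0.295) = 2.41 m/s.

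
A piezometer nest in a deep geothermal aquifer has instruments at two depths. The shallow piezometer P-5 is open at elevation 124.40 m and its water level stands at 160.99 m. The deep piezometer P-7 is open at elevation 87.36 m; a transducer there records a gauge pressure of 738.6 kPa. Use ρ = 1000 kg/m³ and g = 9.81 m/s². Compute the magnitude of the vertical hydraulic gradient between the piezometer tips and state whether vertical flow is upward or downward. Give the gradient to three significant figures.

Total head at P-5: h = 160.99 m (water level in the standpipe).
Pressure head at P-7: ψ = P/(ρg) = 738.6×1000 / (1000 × 9.81) = 75.29 m.
Total head at P-7: h = z + ψ = 87.36 + 75.29 = 162.65 m.
Δh = h(P-5) − h(P-7) = 160.99 − 162.65 = -1.66 m.
Vertical separation Δz = 124.40 − 87.36 = 37.04 m.
|i_v| = |Δh| / Δz = 1.66 / 37.04 = 0.0448.
Head is higher in the deep piezometer, so vertical flow is upward (discharge condition).

|i_v| ≈ 0.0448; vertical flow is upward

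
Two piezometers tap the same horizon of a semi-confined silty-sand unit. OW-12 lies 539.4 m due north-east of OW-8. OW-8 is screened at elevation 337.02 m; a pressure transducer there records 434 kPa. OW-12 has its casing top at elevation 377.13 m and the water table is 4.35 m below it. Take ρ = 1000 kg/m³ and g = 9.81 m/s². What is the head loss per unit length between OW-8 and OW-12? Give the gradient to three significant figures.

i ≈ 0.0157 m/m

Pressure head at OW-8: ψ = P/(ρg) = 434×1000 / (1000 × 9.81) = 44.24 m.
Total head at OW-8: h = z + ψ = 337.02 + 44.24 = 381.26 m.
Total head at OW-12: h = 377.13 − 4.35 = 372.78 m.
Head difference: h(OW-8) − h(OW-12) = 381.26 − 372.78 = 8.48 m.
Hydraulic gradient: i = |Δh| / L = 8.48 / 539.4 = 0.0157.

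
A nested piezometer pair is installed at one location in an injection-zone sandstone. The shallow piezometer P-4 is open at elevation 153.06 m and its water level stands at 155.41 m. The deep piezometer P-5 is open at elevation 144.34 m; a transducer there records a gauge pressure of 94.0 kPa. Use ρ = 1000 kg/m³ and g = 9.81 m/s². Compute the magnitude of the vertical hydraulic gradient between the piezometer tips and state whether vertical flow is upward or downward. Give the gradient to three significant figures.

|i_v| ≈ 0.171; vertical flow is downward

Total head at P-4: h = 155.41 m (water level in the standpipe).
Pressure head at P-5: ψ = P/(ρg) = 94.0×1000 / (1000 × 9.81) = 9.58 m.
Total head at P-5: h = z + ψ = 144.34 + 9.58 = 153.92 m.
Δh = h(P-4) − h(P-5) = 155.41 − 153.92 = 1.49 m.
Vertical separation Δz = 153.06 − 144.34 = 8.72 m.
|i_v| = |Δh| / Δz = 1.49 / 8.72 = 0.171.
Head is higher in the shallow piezometer, so vertical flow is downward (recharge condition).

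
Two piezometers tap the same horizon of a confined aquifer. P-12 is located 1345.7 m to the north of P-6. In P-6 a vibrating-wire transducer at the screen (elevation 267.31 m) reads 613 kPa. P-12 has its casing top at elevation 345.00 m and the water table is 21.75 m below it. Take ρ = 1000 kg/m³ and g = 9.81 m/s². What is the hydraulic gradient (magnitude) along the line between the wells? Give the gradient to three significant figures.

i ≈ 0.00487

Pressure head at P-6: ψ = P/(ρg) = 613×1000 / (1000 × 9.81) = 62.49 m.
Total head at P-6: h = z + ψ = 267.31 + 62.49 = 329.80 m.
Total head at P-12: h = 345.00 − 21.75 = 323.25 m.
Head difference: h(P-6) − h(P-12) = 329.80 − 323.25 = 6.55 m.
Hydraulic gradient: i = |Δh| / L = 6.55 / 1345.7 = 0.00487.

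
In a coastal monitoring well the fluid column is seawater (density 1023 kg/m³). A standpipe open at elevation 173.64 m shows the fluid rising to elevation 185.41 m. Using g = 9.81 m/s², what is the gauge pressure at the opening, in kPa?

P ≈ 118 kPa

Pressure head ψ = h − z = 185.41 − 173.64 = 11.77 m.
P = ρgψ = 1023 × 9.81 × 11.77 = 118119 Pa ≈ 118 kPa.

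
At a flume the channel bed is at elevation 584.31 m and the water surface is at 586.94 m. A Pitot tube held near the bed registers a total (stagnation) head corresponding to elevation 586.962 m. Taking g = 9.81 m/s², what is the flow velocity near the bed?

Near the bed, under hydrostatic conditions, the piezometric head (z + ψ) equals the free-surface elevation, 586.94 m.
Velocity head = total − piezometric = 586.962 − 586.94 = 0.022 m.
v = √(2g·h_v) = √(2 × 9.81 × 0.022) = 0.657 m/s.

v ≈ 0.657 m/s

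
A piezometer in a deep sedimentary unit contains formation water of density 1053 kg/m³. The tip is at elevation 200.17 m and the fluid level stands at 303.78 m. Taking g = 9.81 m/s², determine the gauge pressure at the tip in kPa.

Pressure head ψ = h − z = 303.78 − 200.17 = 103.61 m.
P = ρgψ = 1053 × 9.81 × 103.61 = 1070284 Pa ≈ 1070 kPa.

P ≈ 1070 kPa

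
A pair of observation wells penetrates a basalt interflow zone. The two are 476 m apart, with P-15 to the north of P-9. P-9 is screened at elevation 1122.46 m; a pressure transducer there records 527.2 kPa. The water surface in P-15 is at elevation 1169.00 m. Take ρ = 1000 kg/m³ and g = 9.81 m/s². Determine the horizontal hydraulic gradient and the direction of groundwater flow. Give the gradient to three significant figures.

i ≈ 0.0151; groundwater flows toward the north

Pressure head at P-9: ψ = P/(ρg) = 527.2×1000 / (1000 × 9.81) = 53.74 m.
Total head at P-9: h = z + ψ = 1122.46 + 53.74 = 1176.20 m.
Total head at P-15: h = 1169.00 m (water level in the piezometer is the total head).
Head difference: h(P-9) − h(P-15) = 1176.20 − 1169.00 = 7.20 m.
Hydraulic gradient: i = |Δh| / L = 7.20 / 476 = 0.0151.
Flow is from higher to lower head: from P-9 toward P-15, i.e. toward the north.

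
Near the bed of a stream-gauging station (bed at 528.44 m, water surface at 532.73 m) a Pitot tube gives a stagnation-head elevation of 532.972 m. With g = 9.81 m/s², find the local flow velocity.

v ≈ 2.18 m/s

Near the bed, under hydrostatic conditions, the piezometric head (z + ψ) equals the free-surface elevation, 532.73 m.
Velocity head = total − piezometric = 532.972 − 532.73 = 0.242 m.
v = √(2g·h_v) = √(2 × 9.81 × 0.242) = 2.18 m/s.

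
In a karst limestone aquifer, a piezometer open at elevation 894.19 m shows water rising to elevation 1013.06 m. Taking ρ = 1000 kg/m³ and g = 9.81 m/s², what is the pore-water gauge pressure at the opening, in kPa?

P ≈ 1170 kPa

Pressure head ψ = h − z = 1013.06 − 894.19 = 118.87 m.
P = ρgψ = 1000 × 9.81 × 118.87 = 1166115 Pa ≈ 1170 kPa.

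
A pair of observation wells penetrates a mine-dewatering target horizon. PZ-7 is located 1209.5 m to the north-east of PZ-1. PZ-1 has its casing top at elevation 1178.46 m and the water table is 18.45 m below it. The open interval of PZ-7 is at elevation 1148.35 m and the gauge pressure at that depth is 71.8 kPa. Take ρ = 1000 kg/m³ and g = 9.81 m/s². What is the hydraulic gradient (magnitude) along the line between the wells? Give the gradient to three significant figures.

i ≈ 0.00359

Total head at PZ-1: h = 1178.46 − 18.45 = 1160.01 m.
Pressure head at PZ-7: ψ = P/(ρg) = 71.8×1000 / (1000 × 9.81) = 7.32 m.
Total head at PZ-7: h = z + ψ = 1148.35 + 7.32 = 1155.67 m.
Head difference: h(PZ-1) − h(PZ-7) = 1160.01 − 1155.67 = 4.34 m.
Hydraulic gradient: i = |Δh| / L = 4.34 / 1209.5 = 0.00359.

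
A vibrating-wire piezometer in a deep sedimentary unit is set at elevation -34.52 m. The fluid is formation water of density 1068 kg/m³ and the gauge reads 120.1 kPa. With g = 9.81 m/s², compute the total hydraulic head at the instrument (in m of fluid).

ψ = P/(ρg) = 120.1×1000 / (1068 × 9.81) = 11.46 m.
h = z + ψ = -34.52 + 11.46 = -23.06 m.

h ≈ -23.06 m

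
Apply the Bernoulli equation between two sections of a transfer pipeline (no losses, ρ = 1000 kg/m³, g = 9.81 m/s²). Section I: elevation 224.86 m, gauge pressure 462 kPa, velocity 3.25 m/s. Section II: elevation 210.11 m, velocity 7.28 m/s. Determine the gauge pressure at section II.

Pressure head at I: ψ₁ = P₁/(ρg) = 462×1000 / (1000 × 9.81) = 47.09 m.
Velocity heads: v₁²/2g = 3.25²/19.62 = 0.538 m; v₂²/2g = 7.28²/19.62 = 2.701 m.
Total head H = z₁ + ψ₁ + v₁²/2g = 224.86 + 47.09 + 0.538 = 272.49 m.
ψ₂ = H − z₂ − v₂²/2g = 272.49 − 210.11 − 2.701 = 59.68 m.
P₂ = ρgψ₂ = 1000 × 9.81 × 59.68 ≈ 585 kPa.

P₂ ≈ 585 kPa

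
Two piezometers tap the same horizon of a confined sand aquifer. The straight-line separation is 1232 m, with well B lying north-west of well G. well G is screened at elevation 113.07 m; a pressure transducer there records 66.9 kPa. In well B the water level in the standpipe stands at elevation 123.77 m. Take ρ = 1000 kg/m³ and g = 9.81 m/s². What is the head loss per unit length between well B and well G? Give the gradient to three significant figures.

Pressure head at well G: ψ = P/(ρg) = 66.9×1000 / (1000 × 9.81) = 6.82 m.
Total head at well G: h = z + ψ = 113.07 + 6.82 = 119.89 m.
Total head at well B: h = 123.77 m (water level in the piezometer is the total head).
Head difference: h(well G) − h(well B) = 119.89 − 123.77 = -3.88 m.
Hydraulic gradient: i = |Δh| / L = 3.88 / 1232 = 0.00315.

i ≈ 0.00315 m/m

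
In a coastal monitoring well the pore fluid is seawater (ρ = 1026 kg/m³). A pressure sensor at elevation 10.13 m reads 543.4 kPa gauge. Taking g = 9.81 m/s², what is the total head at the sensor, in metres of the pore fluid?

ψ = P/(ρg) = 543.4×1000 / (1026 × 9.81) = 53.99 m.
h = z + ψ = 10.13 + 53.99 = 64.12 m.

h ≈ 64.12 m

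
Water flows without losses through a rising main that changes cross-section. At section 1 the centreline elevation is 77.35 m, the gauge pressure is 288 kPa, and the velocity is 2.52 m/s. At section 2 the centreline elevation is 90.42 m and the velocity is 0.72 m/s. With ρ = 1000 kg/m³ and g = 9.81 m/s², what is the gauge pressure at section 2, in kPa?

Pressure head at 1: ψ₁ = P₁/(ρg) = 288×1000 / (1000 × 9.81) = 29.36 m.
Velocity heads: v₁²/2g = 2.52²/19.62 = 0.324 m; v₂²/2g = 0.72²/19.62 = 0.026 m.
Total head H = z₁ + ψ₁ + v₁²/2g = 77.35 + 29.36 + 0.324 = 107.03 m.
ψ₂ = H − z₂ − v₂²/2g = 107.03 − 90.42 − 0.026 = 16.58 m.
P₂ = ρgψ₂ = 1000 × 9.81 × 16.58 ≈ 163 kPa.

P₂ ≈ 163 kPa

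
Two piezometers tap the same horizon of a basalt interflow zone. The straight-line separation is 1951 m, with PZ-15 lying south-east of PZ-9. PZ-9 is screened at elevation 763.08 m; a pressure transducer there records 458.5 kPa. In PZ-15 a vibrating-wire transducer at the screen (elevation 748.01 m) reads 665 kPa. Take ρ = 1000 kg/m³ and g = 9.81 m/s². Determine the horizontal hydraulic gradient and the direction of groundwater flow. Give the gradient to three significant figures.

i ≈ 0.00307; groundwater flows toward the north-west

Pressure head at PZ-9: ψ = P/(ρg) = 458.5×1000 / (1000 × 9.81) = 46.74 m.
Total head at PZ-9: h = z + ψ = 763.08 + 46.74 = 809.82 m.
Pressure head at PZ-15: ψ = P/(ρg) = 665×1000 / (1000 × 9.81) = 67.79 m.
Total head at PZ-15: h = z + ψ = 748.01 + 67.79 = 815.80 m.
Head difference: h(PZ-9) − h(PZ-15) = 809.82 − 815.80 = -5.98 m.
Hydraulic gradient: i = |Δh| / L = 5.98 / 1951 = 0.00307.
Flow is from higher to lower head: from PZ-15 toward PZ-9, i.e. toward the north-west.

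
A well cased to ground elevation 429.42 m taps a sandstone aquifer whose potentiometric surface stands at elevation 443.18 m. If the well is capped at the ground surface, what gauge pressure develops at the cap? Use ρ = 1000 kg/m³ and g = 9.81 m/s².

P ≈ 135 kPa

Head above the cap: Δh = 443.18 − 429.42 = 13.76 m.
P = ρgΔh = 1000 × 9.81 × 13.76 = 134986 Pa ≈ 135 kPa.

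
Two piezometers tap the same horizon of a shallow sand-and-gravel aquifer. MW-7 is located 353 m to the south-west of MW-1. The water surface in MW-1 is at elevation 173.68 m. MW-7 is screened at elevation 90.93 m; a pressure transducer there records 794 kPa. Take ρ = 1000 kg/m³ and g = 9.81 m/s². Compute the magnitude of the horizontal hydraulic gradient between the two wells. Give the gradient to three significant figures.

Total head at MW-1: h = 173.68 m (water level in the piezometer is the total head).
Pressure head at MW-7: ψ = P/(ρg) = 794×1000 / (1000 × 9.81) = 80.94 m.
Total head at MW-7: h = z + ψ = 90.93 + 80.94 = 171.87 m.
Head difference: h(MW-1) − h(MW-7) = 173.68 − 171.87 = 1.81 m.
Hydraulic gradient: i = |Δh| / L = 1.81 / 353 = 0.00513.

i ≈ 0.00513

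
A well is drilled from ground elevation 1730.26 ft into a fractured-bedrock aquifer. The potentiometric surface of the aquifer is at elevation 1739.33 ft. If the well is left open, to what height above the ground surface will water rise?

Water rises to the potentiometric surface, so the rise above ground = 1739.33 − 1730.26 = 9.07 ft.

≈ 9.07 ft above ground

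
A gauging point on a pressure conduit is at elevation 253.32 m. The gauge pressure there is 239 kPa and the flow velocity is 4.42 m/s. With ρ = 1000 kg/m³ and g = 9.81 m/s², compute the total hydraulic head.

Pressure head ψ = P/(ρg) = 239×1000 / (1000 × 9.81) = 24.36 m.
Velocity head = v²/(2g) = 4.42² / (2 × 9.81) = 0.996 m.
h = z + ψ + v²/(2g) = 253.32 + 24.36 + 0.996 = 278.68 m.

h ≈ 278.68 m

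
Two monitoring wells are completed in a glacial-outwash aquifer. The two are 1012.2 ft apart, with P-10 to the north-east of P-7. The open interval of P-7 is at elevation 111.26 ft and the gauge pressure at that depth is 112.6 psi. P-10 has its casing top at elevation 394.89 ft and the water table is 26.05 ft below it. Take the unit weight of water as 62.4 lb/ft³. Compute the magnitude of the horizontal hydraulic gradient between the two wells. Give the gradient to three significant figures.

Pressure head at P-7: ψ = 144·P/γ = 144 × 112.6 / 62.4 = 259.85 ft.
Total head at P-7: h = z + ψ = 111.26 + 259.85 = 371.11 ft.
Total head at P-10: h = 394.89 − 26.05 = 368.84 ft.
Head difference: h(P-7) − h(P-10) = 371.11 − 368.84 = 2.27 ft.
Hydraulic gradient: i = |Δh| / L = 2.27 / 1012.2 = 0.00224.

i ≈ 0.00224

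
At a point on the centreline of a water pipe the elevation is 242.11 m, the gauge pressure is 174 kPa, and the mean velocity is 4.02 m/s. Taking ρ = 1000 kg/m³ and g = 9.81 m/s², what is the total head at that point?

h ≈ 260.67 m

Pressure head ψ = P/(ρg) = 174×1000 / (1000 × 9.81) = 17.74 m.
Velocity head = v²/(2g) = 4.02² / (2 × 9.81) = 0.824 m.
h = z + ψ + v²/(2g) = 242.11 + 17.74 + 0.824 = 260.67 m.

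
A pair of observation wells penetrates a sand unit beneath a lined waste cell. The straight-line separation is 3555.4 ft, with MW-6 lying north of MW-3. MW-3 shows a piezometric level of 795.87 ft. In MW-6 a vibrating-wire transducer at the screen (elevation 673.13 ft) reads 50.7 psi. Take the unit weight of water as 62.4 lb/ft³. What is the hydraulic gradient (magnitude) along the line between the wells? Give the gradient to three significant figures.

i ≈ 0.00161

Total head at MW-3: h = 795.87 ft (water level in the piezometer is the total head).
Pressure head at MW-6: ψ = 144·P/γ = 144 × 50.7 / 62.4 = 117.00 ft.
Total head at MW-6: h = z + ψ = 673.13 + 117.00 = 790.13 ft.
Head difference: h(MW-3) − h(MW-6) = 795.87 − 790.13 = 5.74 ft.
Hydraulic gradient: i = |Δh| / L = 5.74 / 3555.4 = 0.00161.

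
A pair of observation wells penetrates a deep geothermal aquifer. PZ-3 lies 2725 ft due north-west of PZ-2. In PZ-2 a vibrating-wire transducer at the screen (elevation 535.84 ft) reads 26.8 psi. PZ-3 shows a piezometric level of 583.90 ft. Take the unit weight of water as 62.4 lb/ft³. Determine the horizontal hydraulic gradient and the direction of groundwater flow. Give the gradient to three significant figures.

i ≈ 0.00506; groundwater flows toward the north-west

Pressure head at PZ-2: ψ = 144·P/γ = 144 × 26.8 / 62.4 = 61.85 ft.
Total head at PZ-2: h = z + ψ = 535.84 + 61.85 = 597.69 ft.
Total head at PZ-3: h = 583.90 ft (water level in the piezometer is the total head).
Head difference: h(PZ-2) − h(PZ-3) = 597.69 − 583.90 = 13.79 ft.
Hydraulic gradient: i = |Δh| / L = 13.79 / 2725 = 0.00506.
Flow is from higher to lower head: from PZ-2 toward PZ-3, i.e. toward the north-west.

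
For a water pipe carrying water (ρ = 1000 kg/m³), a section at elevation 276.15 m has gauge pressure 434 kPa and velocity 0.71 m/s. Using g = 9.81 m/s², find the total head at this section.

Pressure head ψ = P/(ρg) = 434×1000 / (1000 × 9.81) = 44.24 m.
Velocity head = v²/(2g) = 0.71² / (2 × 9.81) = 0.026 m.
h = z + ψ + v²/(2g) = 276.15 + 44.24 + 0.026 = 320.42 m.

h ≈ 320.42 m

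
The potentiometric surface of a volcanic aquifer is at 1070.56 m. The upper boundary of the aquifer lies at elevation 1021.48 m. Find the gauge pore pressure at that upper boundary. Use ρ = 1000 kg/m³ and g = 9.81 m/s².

Pressure head at the aquifer top: ψ = h − z = 1070.56 − 1021.48 = 49.08 m.
P = ρgψ = 1000 × 9.81 × 49.08 = 481475 Pa ≈ 481 kPa.

P ≈ 481 kPa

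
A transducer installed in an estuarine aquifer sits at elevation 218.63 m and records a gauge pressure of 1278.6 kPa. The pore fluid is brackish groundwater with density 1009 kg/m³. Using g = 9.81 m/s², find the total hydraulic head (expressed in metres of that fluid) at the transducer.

ψ = P/(ρg) = 1278.6×1000 / (1009 × 9.81) = 129.17 m.
h = z + ψ = 218.63 + 129.17 = 347.80 m.

h ≈ 347.80 m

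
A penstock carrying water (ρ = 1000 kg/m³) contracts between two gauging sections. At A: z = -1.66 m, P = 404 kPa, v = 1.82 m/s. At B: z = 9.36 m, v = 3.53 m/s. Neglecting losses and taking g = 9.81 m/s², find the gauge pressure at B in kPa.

P₂ ≈ 291 kPa

Pressure head at A: ψ₁ = P₁/(ρg) = 404×1000 / (1000 × 9.81) = 41.18 m.
Velocity heads: v₁²/2g = 1.82²/19.62 = 0.169 m; v₂²/2g = 3.53²/19.62 = 0.635 m.
Total head H = z₁ + ψ₁ + v₁²/2g = -1.66 + 41.18 + 0.169 = 39.69 m.
ψ₂ = H − z₂ − v₂²/2g = 39.69 − 9.36 − 0.635 = 29.69 m.
P₂ = ρgψ₂ = 1000 × 9.81 × 29.69 ≈ 291 kPa.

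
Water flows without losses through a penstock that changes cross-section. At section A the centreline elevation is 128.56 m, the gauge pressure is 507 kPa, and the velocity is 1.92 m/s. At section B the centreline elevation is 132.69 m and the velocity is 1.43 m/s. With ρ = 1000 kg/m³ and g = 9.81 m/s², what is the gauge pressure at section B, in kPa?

Pressure head at A: ψ₁ = P₁/(ρg) = 507×1000 / (1000 × 9.81) = 51.68 m.
Velocity heads: v₁²/2g = 1.92²/19.62 = 0.188 m; v₂²/2g = 1.43²/19.62 = 0.104 m.
Total head H = z₁ + ψ₁ + v₁²/2g = 128.56 + 51.68 + 0.188 = 180.43 m.
ψ₂ = H − z₂ − v₂²/2g = 180.43 − 132.69 − 0.104 = 47.64 m.
P₂ = ρgψ₂ = 1000 × 9.81 × 47.64 ≈ 467 kPa.

P₂ ≈ 467 kPa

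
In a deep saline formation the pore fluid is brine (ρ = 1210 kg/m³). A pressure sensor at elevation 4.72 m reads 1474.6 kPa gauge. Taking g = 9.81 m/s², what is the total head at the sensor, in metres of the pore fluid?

h ≈ 128.95 m

ψ = P/(ρg) = 1474.6×1000 / (1210 × 9.81) = 124.23 m.
h = z + ψ = 4.72 + 124.23 = 128.95 m.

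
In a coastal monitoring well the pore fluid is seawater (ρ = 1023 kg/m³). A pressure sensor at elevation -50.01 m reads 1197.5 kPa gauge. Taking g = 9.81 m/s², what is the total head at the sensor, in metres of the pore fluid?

h ≈ 69.31 m

ψ = P/(ρg) = 1197.5×1000 / (1023 × 9.81) = 119.32 m.
h = z + ψ = -50.01 + 119.32 = 69.31 m.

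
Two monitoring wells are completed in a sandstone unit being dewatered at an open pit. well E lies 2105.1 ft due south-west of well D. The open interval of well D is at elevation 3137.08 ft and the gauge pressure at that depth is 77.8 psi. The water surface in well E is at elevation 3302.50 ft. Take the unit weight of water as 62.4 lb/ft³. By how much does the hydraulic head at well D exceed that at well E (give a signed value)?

Δh ≈ 14.12 ft

Pressure head at well D: ψ = 144·P/γ = 144 × 77.8 / 62.4 = 179.54 ft.
Total head at well D: h = z + ψ = 3137.08 + 179.54 = 3316.62 ft.
Total head at well E: h = 3302.50 ft (water level in the piezometer is the total head).
Head difference: h(well D) − h(well E) = 3316.62 − 3302.50 = 14.12 ft.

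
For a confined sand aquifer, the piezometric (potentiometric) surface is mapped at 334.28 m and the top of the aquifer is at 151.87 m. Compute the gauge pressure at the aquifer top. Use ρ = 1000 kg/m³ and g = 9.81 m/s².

Pressure head at the aquifer top: ψ = h − z = 334.28 − 151.87 = 182.41 m.
P = ρgψ = 1000 × 9.81 × 182.41 = 1789442 Pa ≈ 1790 kPa.

P ≈ 1790 kPa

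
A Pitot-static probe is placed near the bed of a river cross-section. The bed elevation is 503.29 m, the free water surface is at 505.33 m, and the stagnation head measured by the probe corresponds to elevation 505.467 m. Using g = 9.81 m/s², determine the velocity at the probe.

v ≈ 1.64 m/s

Near the bed, under hydrostatic conditions, the piezometric head (z + ψ) equals the free-surface elevation, 505.33 m.
Velocity head = total − piezometric = 505.467 − 505.33 = 0.137 m.
v = √(2g·h_v) = √(2 × 9.81 × 0.137) = 1.64 m/s.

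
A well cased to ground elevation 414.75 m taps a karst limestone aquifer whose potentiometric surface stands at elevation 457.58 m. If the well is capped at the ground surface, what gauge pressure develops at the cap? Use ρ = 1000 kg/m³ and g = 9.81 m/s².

Head above the cap: Δh = 457.58 − 414.75 = 42.83 m.
P = ρgΔh = 1000 × 9.81 × 42.83 = 420162 Pa ≈ 420 kPa.

P ≈ 420 kPa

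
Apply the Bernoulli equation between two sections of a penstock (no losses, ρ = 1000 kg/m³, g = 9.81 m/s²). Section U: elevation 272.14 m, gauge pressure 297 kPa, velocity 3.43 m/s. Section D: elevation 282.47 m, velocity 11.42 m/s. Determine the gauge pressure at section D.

Pressure head at U: ψ₁ = P₁/(ρg) = 297×1000 / (1000 × 9.81) = 30.28 m.
Velocity heads: v₁²/2g = 3.43²/19.62 = 0.600 m; v₂²/2g = 11.42²/19.62 = 6.647 m.
Total head H = z₁ + ψ₁ + v₁²/2g = 272.14 + 30.28 + 0.600 = 303.02 m.
ψ₂ = H − z₂ − v₂²/2g = 303.02 − 282.47 − 6.647 = 13.90 m.
P₂ = ρgψ₂ = 1000 × 9.81 × 13.90 ≈ 136 kPa.

P₂ ≈ 136 kPa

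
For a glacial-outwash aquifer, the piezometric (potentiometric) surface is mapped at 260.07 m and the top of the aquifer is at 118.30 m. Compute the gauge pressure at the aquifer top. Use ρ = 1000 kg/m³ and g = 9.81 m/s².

P ≈ 1390 kPa

Pressure head at the aquifer top: ψ = h − z = 260.07 − 118.30 = 141.77 m.
P = ρgψ = 1000 × 9.81 × 141.77 = 1390764 Pa ≈ 1390 kPa.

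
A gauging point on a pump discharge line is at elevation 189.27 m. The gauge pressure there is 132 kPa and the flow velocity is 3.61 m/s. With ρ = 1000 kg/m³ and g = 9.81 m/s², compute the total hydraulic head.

Pressure head ψ = P/(ρg) = 132×1000 / (1000 × 9.81) = 13.46 m.
Velocity head = v²/(2g) = 3.61² / (2 × 9.81) = 0.664 m.
h = z + ψ + v²/(2g) = 189.27 + 13.46 + 0.664 = 203.39 m.

h ≈ 203.39 m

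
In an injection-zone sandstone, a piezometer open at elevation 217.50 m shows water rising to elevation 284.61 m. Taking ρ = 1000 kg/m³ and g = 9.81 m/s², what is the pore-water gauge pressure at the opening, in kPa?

Pressure head ψ = h − z = 284.61 − 217.50 = 67.11 m.
P = ρgψ = 1000 × 9.81 × 67.11 = 658349 Pa ≈ 658 kPa.

P ≈ 658 kPa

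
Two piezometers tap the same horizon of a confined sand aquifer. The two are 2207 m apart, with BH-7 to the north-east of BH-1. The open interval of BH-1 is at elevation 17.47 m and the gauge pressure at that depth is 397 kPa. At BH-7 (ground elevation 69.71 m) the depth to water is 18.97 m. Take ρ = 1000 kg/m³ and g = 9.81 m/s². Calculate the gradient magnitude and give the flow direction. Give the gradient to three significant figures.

Pressure head at BH-1: ψ = P/(ρg) = 397×1000 / (1000 × 9.81) = 40.47 m.
Total head at BH-1: h = z + ψ = 17.47 + 40.47 = 57.94 m.
Total head at BH-7: h = 69.71 − 18.97 = 50.74 m.
Head difference: h(BH-1) − h(BH-7) = 57.94 − 50.74 = 7.20 m.
Hydraulic gradient: i = |Δh| / L = 7.20 / 2207 = 0.00326.
Flow is from higher to lower head: from BH-1 toward BH-7, i.e. toward the north-east.

i ≈ 0.00326; groundwater flows toward the north-east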